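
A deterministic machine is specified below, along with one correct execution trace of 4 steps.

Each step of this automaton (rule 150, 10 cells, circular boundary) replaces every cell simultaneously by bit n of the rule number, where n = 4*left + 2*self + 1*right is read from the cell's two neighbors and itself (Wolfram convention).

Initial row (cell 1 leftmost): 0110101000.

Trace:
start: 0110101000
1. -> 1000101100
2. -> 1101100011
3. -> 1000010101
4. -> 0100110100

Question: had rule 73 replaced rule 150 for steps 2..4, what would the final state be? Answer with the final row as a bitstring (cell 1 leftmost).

(re-executing steps 2..4 under rule 73; state before step 2: 1000101100)
2. -> 0010001100
3. -> 1000101101
4. -> 1010001101

1010001101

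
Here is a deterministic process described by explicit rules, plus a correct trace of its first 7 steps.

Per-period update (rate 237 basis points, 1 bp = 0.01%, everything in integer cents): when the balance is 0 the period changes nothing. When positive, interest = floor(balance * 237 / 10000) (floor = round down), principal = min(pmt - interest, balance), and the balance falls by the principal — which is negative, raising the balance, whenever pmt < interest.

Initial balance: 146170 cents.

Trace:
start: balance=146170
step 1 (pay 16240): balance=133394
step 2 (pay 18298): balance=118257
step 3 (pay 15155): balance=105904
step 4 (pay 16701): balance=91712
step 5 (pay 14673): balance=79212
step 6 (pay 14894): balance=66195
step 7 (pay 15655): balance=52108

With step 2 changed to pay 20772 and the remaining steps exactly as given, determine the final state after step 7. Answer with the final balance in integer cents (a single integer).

49328

(re-executing from step 2 with the substitution; state before step 2: balance=133394)
step 2 (pay 20772): balance=115783
step 3 (pay 15155): balance=103372
step 4 (pay 16701): balance=89120
step 5 (pay 14673): balance=76559
step 6 (pay 14894): balance=63479
step 7 (pay 15655): balance=49328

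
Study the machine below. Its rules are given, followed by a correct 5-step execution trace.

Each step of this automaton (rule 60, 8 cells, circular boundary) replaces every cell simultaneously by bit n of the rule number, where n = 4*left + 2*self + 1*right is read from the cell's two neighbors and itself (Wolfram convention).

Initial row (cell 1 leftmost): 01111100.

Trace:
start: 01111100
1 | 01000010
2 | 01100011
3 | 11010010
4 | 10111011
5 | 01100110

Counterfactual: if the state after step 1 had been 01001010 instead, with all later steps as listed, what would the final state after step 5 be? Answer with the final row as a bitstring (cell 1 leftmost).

state after step 1 := 01001010
2 | 01101111
3 | 11011000
4 | 10110100
5 | 11101110

11101110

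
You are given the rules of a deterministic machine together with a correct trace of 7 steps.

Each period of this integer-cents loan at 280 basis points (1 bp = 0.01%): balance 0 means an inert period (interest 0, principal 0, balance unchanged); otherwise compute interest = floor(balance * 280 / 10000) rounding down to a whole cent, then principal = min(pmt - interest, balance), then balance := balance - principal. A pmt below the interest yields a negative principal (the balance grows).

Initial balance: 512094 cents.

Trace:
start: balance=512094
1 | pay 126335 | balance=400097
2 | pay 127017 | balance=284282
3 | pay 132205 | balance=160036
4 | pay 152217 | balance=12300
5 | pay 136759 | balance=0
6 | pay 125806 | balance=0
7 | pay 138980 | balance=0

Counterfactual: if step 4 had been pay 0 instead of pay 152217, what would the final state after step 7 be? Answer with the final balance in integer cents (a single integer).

0

(re-executing from step 4 with the substitution; state before step 4: balance=160036)
4 | pay 0 | balance=164517
5 | pay 136759 | balance=32364
6 | pay 125806 | balance=0
7 | pay 138980 | balance=0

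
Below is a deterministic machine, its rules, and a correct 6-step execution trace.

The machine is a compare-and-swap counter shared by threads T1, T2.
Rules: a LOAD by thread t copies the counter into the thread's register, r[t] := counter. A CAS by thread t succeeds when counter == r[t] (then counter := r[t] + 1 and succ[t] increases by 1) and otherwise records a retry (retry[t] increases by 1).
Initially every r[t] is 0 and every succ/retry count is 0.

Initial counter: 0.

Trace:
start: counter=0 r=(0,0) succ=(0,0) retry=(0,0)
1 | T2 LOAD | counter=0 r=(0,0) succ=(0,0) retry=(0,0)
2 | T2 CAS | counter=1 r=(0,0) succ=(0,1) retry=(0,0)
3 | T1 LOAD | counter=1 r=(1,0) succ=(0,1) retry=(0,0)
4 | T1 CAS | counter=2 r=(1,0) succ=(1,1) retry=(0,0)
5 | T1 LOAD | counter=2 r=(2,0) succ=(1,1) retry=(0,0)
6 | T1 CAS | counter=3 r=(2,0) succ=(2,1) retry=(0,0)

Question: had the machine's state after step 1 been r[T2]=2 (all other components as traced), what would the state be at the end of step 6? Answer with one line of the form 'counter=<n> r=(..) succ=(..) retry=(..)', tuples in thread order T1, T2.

counter=2 r=(1,2) succ=(2,0) retry=(0,1)

state after step 1 := counter=0 r=(0,2) succ=(0,0) retry=(0,0)
2 | T2 CAS | counter=0 r=(0,2) succ=(0,0) retry=(0,1)
3 | T1 LOAD | counter=0 r=(0,2) succ=(0,0) retry=(0,1)
4 | T1 CAS | counter=1 r=(0,2) succ=(1,0) retry=(0,1)
5 | T1 LOAD | counter=1 r=(1,2) succ=(1,0) retry=(0,1)
6 | T1 CAS | counter=2 r=(1,2) succ=(2,0) retry=(0,1)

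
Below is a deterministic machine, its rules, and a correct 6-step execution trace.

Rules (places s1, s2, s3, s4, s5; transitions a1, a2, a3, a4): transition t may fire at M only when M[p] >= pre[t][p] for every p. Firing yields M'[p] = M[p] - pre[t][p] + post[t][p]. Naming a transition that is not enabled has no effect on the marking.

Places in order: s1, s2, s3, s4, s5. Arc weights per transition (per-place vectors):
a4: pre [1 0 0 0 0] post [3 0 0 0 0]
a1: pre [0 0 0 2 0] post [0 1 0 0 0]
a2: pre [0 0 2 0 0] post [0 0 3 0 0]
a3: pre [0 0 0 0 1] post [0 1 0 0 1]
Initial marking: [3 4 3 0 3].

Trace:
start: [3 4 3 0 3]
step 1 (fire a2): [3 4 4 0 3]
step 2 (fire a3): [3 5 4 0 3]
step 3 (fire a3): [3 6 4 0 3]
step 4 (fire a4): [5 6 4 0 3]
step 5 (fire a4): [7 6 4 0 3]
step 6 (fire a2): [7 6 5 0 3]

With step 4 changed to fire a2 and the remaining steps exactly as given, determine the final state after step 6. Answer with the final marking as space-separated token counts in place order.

(re-executing from step 4 with the substitution; state before step 4: [3 6 4 0 3])
step 4 (fire a2): [3 6 5 0 3]
step 5 (fire a4): [5 6 5 0 3]
step 6 (fire a2): [5 6 6 0 3]

5 6 6 0 3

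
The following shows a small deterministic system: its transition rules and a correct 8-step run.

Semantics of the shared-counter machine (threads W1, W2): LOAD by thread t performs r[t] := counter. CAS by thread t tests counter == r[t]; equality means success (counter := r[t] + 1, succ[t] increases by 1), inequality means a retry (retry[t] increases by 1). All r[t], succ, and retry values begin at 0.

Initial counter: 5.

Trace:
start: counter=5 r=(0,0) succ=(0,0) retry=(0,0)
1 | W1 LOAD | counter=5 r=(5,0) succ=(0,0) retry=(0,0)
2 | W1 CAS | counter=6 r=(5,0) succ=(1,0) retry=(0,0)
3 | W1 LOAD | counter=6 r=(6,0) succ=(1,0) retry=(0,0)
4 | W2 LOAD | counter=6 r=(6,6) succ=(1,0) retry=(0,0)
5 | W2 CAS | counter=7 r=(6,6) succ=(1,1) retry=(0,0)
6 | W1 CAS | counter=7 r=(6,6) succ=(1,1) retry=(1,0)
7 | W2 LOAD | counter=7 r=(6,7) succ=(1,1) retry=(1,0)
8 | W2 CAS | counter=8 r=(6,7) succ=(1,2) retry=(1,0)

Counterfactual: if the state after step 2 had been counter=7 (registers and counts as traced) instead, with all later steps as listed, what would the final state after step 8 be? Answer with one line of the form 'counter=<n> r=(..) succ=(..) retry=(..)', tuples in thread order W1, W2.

state after step 2 := counter=7 r=(5,0) succ=(1,0) retry=(0,0)
3 | W1 LOAD | counter=7 r=(7,0) succ=(1,0) retry=(0,0)
4 | W2 LOAD | counter=7 r=(7,7) succ=(1,0) retry=(0,0)
5 | W2 CAS | counter=8 r=(7,7) succ=(1,1) retry=(0,0)
6 | W1 CAS | counter=8 r=(7,7) succ=(1,1) retry=(1,0)
7 | W2 LOAD | counter=8 r=(7,8) succ=(1,1) retry=(1,0)
8 | W2 CAS | counter=9 r=(7,8) succ=(1,2) retry=(1,0)

counter=9 r=(7,8) succ=(1,2) retry=(1,0)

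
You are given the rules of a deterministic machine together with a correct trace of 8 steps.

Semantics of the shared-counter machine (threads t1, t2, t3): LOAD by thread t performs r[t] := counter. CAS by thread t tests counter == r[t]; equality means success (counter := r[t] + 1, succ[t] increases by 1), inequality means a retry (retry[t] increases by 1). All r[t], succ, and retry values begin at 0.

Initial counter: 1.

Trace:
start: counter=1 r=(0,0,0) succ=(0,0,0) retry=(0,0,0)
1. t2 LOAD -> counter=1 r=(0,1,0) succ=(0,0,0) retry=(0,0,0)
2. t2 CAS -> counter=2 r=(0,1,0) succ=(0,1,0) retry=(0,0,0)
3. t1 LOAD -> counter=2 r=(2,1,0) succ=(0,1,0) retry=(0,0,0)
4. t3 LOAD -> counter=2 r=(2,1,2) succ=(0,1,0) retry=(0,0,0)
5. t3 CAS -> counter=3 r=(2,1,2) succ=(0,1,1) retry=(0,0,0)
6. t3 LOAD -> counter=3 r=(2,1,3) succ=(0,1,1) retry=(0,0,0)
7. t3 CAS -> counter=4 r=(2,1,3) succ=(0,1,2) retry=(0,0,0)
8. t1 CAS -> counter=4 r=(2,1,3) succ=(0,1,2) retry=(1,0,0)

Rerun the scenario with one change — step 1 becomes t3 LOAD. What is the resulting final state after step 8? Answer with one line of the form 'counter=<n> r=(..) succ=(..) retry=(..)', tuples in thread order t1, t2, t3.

(re-executing from step 1 with the substitution; state before step 1: counter=1 r=(0,0,0) succ=(0,0,0) retry=(0,0,0))
1. t3 LOAD -> counter=1 r=(0,0,1) succ=(0,0,0) retry=(0,0,0)
2. t2 CAS -> counter=1 r=(0,0,1) succ=(0,0,0) retry=(0,1,0)
3. t1 LOAD -> counter=1 r=(1,0,1) succ=(0,0,0) retry=(0,1,0)
4. t3 LOAD -> counter=1 r=(1,0,1) succ=(0,0,0) retry=(0,1,0)
5. t3 CAS -> counter=2 r=(1,0,1) succ=(0,0,1) retry=(0,1,0)
6. t3 LOAD -> counter=2 r=(1,0,2) succ=(0,0,1) retry=(0,1,0)
7. t3 CAS -> counter=3 r=(1,0,2) succ=(0,0,2) retry=(0,1,0)
8. t1 CAS -> counter=3 r=(1,0,2) succ=(0,0,2) retry=(1,1,0)

counter=3 r=(1,0,2) succ=(0,0,2) retry=(1,1,0)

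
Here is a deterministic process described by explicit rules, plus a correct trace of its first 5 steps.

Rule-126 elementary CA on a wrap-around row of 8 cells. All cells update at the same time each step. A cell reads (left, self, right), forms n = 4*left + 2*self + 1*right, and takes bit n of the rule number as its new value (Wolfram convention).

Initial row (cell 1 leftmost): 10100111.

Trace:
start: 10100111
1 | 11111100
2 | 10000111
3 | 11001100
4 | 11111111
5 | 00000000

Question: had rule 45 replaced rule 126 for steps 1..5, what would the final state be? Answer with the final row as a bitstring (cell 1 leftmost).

(re-executing steps 1..5 under rule 45; state before step 1: 10100111)
1 | 01100100
2 | 01000101
3 | 11010111
4 | 00111100
5 | 10100001

10100001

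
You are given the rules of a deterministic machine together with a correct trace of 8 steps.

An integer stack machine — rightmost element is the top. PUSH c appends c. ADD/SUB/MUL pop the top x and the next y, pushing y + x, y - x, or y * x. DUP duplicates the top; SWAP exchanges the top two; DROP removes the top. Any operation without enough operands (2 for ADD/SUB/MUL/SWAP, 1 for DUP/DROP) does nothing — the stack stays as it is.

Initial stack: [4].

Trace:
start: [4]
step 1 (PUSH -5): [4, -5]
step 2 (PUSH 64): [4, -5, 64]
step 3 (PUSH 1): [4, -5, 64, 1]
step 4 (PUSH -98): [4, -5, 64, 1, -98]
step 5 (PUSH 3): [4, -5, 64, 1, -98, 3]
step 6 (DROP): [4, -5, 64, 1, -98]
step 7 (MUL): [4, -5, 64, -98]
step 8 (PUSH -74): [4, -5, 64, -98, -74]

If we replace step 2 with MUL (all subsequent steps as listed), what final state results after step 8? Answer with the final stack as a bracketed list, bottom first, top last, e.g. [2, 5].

[-20, -98, -74]

(re-executing from step 2 with the substitution; state before step 2: [4, -5])
step 2 (MUL): [-20]
step 3 (PUSH 1): [-20, 1]
step 4 (PUSH -98): [-20, 1, -98]
step 5 (PUSH 3): [-20, 1, -98, 3]
step 6 (DROP): [-20, 1, -98]
step 7 (MUL): [-20, -98]
step 8 (PUSH -74): [-20, -98, -74]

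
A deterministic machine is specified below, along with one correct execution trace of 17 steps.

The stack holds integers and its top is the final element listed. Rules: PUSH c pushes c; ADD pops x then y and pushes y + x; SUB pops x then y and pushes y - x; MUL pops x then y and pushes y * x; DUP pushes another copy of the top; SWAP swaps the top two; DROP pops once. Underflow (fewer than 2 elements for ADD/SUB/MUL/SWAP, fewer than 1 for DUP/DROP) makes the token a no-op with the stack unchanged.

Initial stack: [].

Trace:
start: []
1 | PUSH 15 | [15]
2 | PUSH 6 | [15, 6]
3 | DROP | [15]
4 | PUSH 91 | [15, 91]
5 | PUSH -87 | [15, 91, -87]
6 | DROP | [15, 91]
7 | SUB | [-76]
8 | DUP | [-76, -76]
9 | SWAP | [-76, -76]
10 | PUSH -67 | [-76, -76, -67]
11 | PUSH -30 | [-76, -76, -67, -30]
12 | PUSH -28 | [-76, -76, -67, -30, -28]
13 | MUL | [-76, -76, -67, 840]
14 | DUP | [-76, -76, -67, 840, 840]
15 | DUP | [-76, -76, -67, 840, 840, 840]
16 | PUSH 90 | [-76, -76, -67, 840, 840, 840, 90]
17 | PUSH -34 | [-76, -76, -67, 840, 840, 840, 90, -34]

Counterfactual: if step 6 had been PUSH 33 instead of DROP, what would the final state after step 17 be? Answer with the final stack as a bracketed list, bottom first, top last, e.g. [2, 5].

(re-executing from step 6 with the substitution; state before step 6: [15, 91, -87])
6 | PUSH 33 | [15, 91, -87, 33]
7 | SUB | [15, 91, -120]
8 | DUP | [15, 91, -120, -120]
9 | SWAP | [15, 91, -120, -120]
10 | PUSH -67 | [15, 91, -120, -120, -67]
11 | PUSH -30 | [15, 91, -120, -120, -67, -30]
12 | PUSH -28 | [15, 91, -120, -120, -67, -30, -28]
13 | MUL | [15, 91, -120, -120, -67, 840]
14 | DUP | [15, 91, -120, -120, -67, 840, 840]
15 | DUP | [15, 91, -120, -120, -67, 840, 840, 840]
16 | PUSH 90 | [15, 91, -120, -120, -67, 840, 840, 840, 90]
17 | PUSH -34 | [15, 91, -120, -120, -67, 840, 840, 840, 90, -34]

[15, 91, -120, -120, -67, 840, 840, 840, 90, -34]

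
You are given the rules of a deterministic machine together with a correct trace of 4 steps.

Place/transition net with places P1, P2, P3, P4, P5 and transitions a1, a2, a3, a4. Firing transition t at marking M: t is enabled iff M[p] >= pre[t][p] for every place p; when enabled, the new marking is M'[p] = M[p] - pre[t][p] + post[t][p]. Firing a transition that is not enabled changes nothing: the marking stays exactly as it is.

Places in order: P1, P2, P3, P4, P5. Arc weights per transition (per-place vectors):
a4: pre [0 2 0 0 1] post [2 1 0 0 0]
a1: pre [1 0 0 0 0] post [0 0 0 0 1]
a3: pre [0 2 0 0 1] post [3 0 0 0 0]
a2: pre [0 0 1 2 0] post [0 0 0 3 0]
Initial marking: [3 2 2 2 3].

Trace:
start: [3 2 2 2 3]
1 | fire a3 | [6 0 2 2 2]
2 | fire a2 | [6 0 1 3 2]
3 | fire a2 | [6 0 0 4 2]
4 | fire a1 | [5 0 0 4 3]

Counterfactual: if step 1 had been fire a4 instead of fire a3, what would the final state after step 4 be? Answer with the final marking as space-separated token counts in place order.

(re-executing from step 1 with the substitution; state before step 1: [3 2 2 2 3])
1 | fire a4 | [5 1 2 2 2]
2 | fire a2 | [5 1 1 3 2]
3 | fire a2 | [5 1 0 4 2]
4 | fire a1 | [4 1 0 4 3]

4 1 0 4 3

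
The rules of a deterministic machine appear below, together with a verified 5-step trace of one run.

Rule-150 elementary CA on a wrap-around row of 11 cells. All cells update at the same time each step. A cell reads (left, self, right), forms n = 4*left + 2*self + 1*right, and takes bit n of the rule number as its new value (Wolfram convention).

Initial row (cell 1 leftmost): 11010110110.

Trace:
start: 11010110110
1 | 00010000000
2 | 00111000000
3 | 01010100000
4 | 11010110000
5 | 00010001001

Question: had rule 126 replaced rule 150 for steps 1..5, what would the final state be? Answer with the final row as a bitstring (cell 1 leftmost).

00000000000

(re-executing steps 1..5 under rule 126; state before step 1: 11010110110)
1 | 11111111111
2 | 00000000000
3 | 00000000000
4 | 00000000000
5 | 00000000000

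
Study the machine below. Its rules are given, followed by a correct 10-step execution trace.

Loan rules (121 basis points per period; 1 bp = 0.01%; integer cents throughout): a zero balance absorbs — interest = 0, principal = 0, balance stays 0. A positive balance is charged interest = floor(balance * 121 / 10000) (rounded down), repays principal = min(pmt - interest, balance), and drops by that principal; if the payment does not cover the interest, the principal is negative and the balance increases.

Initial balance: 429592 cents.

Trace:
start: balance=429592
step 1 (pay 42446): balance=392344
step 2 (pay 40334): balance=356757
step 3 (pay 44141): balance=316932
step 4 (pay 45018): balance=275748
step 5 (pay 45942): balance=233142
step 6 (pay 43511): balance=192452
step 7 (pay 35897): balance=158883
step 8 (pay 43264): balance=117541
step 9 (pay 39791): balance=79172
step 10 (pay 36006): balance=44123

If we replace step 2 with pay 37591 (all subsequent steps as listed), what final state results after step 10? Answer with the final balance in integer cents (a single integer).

(re-executing from step 2 with the substitution; state before step 2: balance=392344)
step 2 (pay 37591): balance=359500
step 3 (pay 44141): balance=319708
step 4 (pay 45018): balance=278558
step 5 (pay 45942): balance=235986
step 6 (pay 43511): balance=195330
step 7 (pay 35897): balance=161796
step 8 (pay 43264): balance=120489
step 9 (pay 39791): balance=82155
step 10 (pay 36006): balance=47143

47143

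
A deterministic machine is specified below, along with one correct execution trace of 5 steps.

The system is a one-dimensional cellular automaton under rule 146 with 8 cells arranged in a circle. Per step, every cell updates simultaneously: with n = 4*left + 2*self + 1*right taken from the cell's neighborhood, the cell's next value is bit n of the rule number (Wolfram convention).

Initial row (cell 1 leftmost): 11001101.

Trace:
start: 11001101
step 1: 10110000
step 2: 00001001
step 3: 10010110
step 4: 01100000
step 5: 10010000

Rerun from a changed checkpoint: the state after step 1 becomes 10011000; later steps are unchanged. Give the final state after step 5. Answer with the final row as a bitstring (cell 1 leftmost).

state after step 1 := 10011000
step 2: 01100101
step 3: 00011000
step 4: 00100100
step 5: 01011010

01011010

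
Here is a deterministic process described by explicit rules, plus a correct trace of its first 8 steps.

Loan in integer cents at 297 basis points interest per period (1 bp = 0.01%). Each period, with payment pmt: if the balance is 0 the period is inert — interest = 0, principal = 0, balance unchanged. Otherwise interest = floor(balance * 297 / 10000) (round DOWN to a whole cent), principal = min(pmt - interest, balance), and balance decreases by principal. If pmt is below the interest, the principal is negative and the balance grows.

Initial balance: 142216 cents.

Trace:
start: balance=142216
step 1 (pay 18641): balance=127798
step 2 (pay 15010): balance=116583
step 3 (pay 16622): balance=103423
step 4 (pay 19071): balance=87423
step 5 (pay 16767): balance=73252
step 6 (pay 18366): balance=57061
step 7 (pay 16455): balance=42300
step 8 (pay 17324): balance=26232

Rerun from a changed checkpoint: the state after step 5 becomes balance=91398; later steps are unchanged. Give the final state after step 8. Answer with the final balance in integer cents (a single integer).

46043

state after step 5 := balance=91398
step 6 (pay 18366): balance=75746
step 7 (pay 16455): balance=61540
step 8 (pay 17324): balance=46043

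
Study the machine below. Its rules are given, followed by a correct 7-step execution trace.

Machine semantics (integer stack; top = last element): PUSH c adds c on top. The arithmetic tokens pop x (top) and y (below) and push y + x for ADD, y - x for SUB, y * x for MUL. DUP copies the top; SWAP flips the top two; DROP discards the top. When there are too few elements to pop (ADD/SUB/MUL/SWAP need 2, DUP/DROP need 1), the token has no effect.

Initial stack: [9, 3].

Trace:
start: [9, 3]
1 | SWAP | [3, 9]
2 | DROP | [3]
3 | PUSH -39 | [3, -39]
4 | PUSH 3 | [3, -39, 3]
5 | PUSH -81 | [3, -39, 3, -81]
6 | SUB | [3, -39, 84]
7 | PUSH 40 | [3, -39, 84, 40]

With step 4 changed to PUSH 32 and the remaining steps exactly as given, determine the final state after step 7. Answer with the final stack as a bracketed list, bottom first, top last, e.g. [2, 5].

(re-executing from step 4 with the substitution; state before step 4: [3, -39])
4 | PUSH 32 | [3, -39, 32]
5 | PUSH -81 | [3, -39, 32, -81]
6 | SUB | [3, -39, 113]
7 | PUSH 40 | [3, -39, 113, 40]

[3, -39, 113, 40]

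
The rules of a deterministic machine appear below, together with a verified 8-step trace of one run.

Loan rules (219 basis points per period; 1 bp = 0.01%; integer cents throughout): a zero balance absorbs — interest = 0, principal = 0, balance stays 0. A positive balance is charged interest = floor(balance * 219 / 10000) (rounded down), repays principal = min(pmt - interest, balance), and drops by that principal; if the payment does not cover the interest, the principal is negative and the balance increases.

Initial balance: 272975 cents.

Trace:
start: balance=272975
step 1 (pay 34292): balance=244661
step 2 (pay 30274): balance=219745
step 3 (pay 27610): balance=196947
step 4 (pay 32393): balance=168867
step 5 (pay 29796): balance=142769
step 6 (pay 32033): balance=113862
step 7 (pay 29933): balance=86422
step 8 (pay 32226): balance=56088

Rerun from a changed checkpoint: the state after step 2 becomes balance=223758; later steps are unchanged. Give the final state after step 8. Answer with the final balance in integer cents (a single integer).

state after step 2 := balance=223758
step 3 (pay 27610): balance=201048
step 4 (pay 32393): balance=173057
step 5 (pay 29796): balance=147050
step 6 (pay 32033): balance=118237
step 7 (pay 29933): balance=90893
step 8 (pay 32226): balance=60657

60657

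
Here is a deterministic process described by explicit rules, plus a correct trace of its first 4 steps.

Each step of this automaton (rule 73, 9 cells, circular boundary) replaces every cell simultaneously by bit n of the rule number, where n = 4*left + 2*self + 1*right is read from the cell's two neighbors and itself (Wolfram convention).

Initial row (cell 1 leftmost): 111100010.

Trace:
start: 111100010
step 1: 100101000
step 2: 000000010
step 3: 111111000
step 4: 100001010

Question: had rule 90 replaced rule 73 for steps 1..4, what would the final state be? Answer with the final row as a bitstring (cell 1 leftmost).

(re-executing steps 1..4 under rule 90; state before step 1: 111100010)
step 1: 100110100
step 2: 011110011
step 3: 010011111
step 4: 001110001

001110001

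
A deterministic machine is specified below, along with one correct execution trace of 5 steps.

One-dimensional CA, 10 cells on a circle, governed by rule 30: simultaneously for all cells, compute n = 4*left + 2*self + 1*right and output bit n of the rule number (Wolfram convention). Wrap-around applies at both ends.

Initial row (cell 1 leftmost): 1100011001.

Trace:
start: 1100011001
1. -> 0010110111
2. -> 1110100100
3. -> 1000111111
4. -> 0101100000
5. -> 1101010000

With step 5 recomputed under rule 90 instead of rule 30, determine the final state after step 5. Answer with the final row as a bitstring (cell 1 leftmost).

1001110000

(re-executing step 5 under rule 90; state before step 5: 0101100000)
5. -> 1001110000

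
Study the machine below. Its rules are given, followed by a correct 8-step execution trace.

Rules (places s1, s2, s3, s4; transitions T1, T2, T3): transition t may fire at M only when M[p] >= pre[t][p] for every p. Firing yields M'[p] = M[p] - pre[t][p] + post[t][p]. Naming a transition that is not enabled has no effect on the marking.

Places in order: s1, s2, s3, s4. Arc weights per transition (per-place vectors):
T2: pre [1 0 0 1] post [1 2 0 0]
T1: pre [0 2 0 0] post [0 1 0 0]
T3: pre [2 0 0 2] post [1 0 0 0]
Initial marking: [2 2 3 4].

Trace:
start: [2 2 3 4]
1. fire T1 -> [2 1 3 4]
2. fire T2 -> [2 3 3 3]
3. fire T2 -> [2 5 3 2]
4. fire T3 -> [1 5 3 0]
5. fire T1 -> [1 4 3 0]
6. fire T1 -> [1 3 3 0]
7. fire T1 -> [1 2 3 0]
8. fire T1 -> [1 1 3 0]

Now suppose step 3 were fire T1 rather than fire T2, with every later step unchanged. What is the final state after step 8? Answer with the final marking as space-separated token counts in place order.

1 1 3 1

(re-executing from step 3 with the substitution; state before step 3: [2 3 3 3])
3. fire T1 -> [2 2 3 3]
4. fire T3 -> [1 2 3 1]
5. fire T1 -> [1 1 3 1]
6. fire T1 -> [1 1 3 1]
7. fire T1 -> [1 1 3 1]
8. fire T1 -> [1 1 3 1]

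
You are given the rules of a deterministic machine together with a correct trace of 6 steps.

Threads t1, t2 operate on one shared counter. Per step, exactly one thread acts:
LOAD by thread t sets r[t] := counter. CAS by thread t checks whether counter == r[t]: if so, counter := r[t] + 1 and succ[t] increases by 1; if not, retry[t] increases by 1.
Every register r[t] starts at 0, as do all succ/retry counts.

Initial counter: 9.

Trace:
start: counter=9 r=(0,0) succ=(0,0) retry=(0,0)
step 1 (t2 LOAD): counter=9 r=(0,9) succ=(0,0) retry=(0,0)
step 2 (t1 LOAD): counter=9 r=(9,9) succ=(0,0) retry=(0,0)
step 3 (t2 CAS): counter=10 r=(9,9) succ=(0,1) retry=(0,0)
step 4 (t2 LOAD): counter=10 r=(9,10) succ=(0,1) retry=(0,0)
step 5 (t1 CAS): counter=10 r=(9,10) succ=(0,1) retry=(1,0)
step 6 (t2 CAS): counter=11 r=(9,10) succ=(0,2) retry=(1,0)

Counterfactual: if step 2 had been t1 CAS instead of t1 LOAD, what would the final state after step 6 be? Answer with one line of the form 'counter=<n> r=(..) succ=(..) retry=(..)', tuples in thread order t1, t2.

counter=11 r=(0,10) succ=(0,2) retry=(2,0)

(re-executing from step 2 with the substitution; state before step 2: counter=9 r=(0,9) succ=(0,0) retry=(0,0))
step 2 (t1 CAS): counter=9 r=(0,9) succ=(0,0) retry=(1,0)
step 3 (t2 CAS): counter=10 r=(0,9) succ=(0,1) retry=(1,0)
step 4 (t2 LOAD): counter=10 r=(0,10) succ=(0,1) retry=(1,0)
step 5 (t1 CAS): counter=10 r=(0,10) succ=(0,1) retry=(2,0)
step 6 (t2 CAS): counter=11 r=(0,10) succ=(0,2) retry=(2,0)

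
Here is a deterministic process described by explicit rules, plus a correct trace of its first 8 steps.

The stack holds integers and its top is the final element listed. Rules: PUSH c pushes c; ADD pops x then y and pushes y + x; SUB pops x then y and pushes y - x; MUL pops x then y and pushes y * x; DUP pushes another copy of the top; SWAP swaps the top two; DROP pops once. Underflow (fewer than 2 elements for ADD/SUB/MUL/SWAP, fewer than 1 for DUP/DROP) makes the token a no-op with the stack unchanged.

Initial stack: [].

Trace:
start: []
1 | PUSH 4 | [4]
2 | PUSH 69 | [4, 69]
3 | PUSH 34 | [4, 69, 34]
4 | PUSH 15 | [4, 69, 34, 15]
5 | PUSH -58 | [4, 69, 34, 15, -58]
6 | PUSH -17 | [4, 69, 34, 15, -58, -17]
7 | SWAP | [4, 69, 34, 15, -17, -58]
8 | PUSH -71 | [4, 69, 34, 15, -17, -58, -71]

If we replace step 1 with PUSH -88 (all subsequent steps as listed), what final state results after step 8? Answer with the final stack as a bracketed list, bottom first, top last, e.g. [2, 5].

(re-executing from step 1 with the substitution; state before step 1: [])
1 | PUSH -88 | [-88]
2 | PUSH 69 | [-88, 69]
3 | PUSH 34 | [-88, 69, 34]
4 | PUSH 15 | [-88, 69, 34, 15]
5 | PUSH -58 | [-88, 69, 34, 15, -58]
6 | PUSH -17 | [-88, 69, 34, 15, -58, -17]
7 | SWAP | [-88, 69, 34, 15, -17, -58]
8 | PUSH -71 | [-88, 69, 34, 15, -17, -58, -71]

[-88, 69, 34, 15, -17, -58, -71]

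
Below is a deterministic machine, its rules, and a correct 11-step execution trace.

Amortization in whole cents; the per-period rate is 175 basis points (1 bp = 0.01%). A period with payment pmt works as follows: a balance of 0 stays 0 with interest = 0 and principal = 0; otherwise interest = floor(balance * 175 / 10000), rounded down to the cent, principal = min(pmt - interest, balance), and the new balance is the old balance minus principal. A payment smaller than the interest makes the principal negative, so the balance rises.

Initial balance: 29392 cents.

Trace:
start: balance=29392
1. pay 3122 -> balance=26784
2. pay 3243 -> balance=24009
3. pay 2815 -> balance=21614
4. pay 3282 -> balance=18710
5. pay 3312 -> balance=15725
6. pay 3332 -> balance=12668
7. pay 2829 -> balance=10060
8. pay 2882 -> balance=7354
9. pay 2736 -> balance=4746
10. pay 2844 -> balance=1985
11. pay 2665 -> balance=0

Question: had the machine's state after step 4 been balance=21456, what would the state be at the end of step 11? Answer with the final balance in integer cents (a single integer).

state after step 4 := balance=21456
5. pay 3312 -> balance=18519
6. pay 3332 -> balance=15511
7. pay 2829 -> balance=12953
8. pay 2882 -> balance=10297
9. pay 2736 -> balance=7741
10. pay 2844 -> balance=5032
11. pay 2665 -> balance=2455

2455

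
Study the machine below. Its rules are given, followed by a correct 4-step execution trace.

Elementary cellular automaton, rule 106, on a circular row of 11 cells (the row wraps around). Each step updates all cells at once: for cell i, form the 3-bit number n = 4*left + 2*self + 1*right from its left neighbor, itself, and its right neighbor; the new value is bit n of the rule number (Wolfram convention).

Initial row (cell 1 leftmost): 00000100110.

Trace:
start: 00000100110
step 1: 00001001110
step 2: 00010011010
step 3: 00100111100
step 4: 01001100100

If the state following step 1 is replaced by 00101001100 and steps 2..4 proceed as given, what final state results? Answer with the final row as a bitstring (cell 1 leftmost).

state after step 1 := 00101001100
step 2: 01010011100
step 3: 10100110100
step 4: 01001111001

01001111001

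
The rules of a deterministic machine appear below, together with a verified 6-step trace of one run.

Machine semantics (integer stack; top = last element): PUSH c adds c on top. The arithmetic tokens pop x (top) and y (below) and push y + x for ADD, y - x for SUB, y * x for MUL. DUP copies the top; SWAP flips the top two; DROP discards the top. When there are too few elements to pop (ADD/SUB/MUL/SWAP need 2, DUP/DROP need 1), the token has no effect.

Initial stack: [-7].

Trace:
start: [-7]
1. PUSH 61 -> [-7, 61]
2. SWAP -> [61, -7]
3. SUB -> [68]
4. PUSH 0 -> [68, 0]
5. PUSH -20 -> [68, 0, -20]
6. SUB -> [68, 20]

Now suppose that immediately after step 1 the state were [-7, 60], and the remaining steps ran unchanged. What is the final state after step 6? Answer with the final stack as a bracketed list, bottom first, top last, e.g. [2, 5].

[67, 20]

state after step 1 := [-7, 60]
2. SWAP -> [60, -7]
3. SUB -> [67]
4. PUSH 0 -> [67, 0]
5. PUSH -20 -> [67, 0, -20]
6. SUB -> [67, 20]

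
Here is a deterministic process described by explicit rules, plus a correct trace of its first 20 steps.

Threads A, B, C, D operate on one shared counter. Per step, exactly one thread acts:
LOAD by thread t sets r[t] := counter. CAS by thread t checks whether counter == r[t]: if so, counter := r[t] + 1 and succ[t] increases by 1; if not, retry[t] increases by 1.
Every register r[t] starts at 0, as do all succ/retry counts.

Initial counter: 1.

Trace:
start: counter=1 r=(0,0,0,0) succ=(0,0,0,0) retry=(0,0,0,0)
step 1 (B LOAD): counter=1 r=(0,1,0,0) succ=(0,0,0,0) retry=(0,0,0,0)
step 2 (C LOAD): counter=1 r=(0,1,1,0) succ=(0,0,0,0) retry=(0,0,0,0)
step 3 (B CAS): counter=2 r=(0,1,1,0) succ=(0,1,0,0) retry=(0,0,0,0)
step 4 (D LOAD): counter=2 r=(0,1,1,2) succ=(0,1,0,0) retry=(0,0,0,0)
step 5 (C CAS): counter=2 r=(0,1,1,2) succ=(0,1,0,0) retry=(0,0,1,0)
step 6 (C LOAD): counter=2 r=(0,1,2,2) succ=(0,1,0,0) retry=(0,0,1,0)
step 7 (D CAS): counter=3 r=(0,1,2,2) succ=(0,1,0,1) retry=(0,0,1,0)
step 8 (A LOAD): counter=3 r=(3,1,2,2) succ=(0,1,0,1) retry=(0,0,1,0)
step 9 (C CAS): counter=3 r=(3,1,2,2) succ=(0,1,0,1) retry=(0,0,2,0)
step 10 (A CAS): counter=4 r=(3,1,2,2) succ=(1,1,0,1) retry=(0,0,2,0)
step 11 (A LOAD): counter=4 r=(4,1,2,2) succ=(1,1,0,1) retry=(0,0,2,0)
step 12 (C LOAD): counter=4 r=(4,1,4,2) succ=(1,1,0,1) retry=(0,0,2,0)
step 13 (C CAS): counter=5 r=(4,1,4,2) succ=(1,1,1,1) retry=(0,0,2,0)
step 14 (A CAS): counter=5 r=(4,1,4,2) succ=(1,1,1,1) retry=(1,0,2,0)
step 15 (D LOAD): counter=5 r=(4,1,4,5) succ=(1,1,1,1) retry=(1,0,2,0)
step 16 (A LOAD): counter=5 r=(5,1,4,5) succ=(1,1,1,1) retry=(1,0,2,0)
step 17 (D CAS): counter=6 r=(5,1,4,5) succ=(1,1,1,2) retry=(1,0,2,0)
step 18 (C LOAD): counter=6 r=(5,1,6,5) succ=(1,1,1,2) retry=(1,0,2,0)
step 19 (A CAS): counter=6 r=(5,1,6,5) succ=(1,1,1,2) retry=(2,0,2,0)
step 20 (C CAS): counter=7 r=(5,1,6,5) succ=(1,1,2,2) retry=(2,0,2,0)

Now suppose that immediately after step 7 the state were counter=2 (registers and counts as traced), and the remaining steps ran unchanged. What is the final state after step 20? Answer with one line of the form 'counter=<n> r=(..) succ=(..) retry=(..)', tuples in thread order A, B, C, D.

state after step 7 := counter=2 r=(0,1,2,2) succ=(0,1,0,1) retry=(0,0,1,0)
step 8 (A LOAD): counter=2 r=(2,1,2,2) succ=(0,1,0,1) retry=(0,0,1,0)
step 9 (C CAS): counter=3 r=(2,1,2,2) succ=(0,1,1,1) retry=(0,0,1,0)
step 10 (A CAS): counter=3 r=(2,1,2,2) succ=(0,1,1,1) retry=(1,0,1,0)
step 11 (A LOAD): counter=3 r=(3,1,2,2) succ=(0,1,1,1) retry=(1,0,1,0)
step 12 (C LOAD): counter=3 r=(3,1,3,2) succ=(0,1,1,1) retry=(1,0,1,0)
step 13 (C CAS): counter=4 r=(3,1,3,2) succ=(0,1,2,1) retry=(1,0,1,0)
step 14 (A CAS): counter=4 r=(3,1,3,2) succ=(0,1,2,1) retry=(2,0,1,0)
step 15 (D LOAD): counter=4 r=(3,1,3,4) succ=(0,1,2,1) retry=(2,0,1,0)
step 16 (A LOAD): counter=4 r=(4,1,3,4) succ=(0,1,2,1) retry=(2,0,1,0)
step 17 (D CAS): counter=5 r=(4,1,3,4) succ=(0,1,2,2) retry=(2,0,1,0)
step 18 (C LOAD): counter=5 r=(4,1,5,4) succ=(0,1,2,2) retry=(2,0,1,0)
step 19 (A CAS): counter=5 r=(4,1,5,4) succ=(0,1,2,2) retry=(3,0,1,0)
step 20 (C CAS): counter=6 r=(4,1,5,4) succ=(0,1,3,2) retry=(3,0,1,0)

counter=6 r=(4,1,5,4) succ=(0,1,3,2) retry=(3,0,1,0)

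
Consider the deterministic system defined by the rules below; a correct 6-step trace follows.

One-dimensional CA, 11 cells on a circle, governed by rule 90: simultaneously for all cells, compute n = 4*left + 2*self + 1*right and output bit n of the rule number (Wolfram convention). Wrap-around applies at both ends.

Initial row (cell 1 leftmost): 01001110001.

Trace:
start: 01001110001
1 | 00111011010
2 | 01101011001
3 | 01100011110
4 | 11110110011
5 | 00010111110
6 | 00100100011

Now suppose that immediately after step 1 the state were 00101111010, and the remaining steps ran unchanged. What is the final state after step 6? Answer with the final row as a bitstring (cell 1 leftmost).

state after step 1 := 00101111010
2 | 01001001001
3 | 00110110110
4 | 01110110111
5 | 01010110101
6 | 00000110000

00000110000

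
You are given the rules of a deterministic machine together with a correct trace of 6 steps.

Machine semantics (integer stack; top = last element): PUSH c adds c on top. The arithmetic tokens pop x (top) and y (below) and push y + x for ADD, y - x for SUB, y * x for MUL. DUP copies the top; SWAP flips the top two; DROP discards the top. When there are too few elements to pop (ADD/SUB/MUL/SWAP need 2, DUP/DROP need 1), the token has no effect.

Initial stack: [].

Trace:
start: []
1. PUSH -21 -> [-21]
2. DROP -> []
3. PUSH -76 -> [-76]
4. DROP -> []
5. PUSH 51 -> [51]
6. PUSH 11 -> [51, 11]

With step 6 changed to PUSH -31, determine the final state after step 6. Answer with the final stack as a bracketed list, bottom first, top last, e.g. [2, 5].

(re-executing from step 6 with the substitution; state before step 6: [51])
6. PUSH -31 -> [51, -31]

[51, -31]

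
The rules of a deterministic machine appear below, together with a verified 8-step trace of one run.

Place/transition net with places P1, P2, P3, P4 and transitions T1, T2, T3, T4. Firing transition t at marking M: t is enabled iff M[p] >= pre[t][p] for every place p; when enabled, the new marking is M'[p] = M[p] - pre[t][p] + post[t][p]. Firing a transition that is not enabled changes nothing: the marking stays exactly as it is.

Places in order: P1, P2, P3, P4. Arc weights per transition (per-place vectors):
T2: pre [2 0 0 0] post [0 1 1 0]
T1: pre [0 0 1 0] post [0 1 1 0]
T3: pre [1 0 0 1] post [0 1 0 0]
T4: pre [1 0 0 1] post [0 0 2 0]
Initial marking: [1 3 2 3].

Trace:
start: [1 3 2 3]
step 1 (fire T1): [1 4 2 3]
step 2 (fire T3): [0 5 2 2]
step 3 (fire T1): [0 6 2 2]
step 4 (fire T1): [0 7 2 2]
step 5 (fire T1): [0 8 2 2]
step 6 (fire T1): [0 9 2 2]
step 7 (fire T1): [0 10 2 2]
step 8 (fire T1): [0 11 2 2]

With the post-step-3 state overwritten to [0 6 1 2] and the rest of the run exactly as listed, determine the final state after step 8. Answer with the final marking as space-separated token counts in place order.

state after step 3 := [0 6 1 2]
step 4 (fire T1): [0 7 1 2]
step 5 (fire T1): [0 8 1 2]
step 6 (fire T1): [0 9 1 2]
step 7 (fire T1): [0 10 1 2]
step 8 (fire T1): [0 11 1 2]

0 11 1 2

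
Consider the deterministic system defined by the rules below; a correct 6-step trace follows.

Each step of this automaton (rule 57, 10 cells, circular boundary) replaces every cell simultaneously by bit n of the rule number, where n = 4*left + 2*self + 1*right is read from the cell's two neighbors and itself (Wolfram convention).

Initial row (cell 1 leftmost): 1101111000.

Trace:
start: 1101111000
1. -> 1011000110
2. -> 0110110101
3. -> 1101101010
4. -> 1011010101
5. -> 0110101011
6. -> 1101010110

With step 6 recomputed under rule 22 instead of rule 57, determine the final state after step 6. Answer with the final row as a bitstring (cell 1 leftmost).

0000101000

(re-executing step 6 under rule 22; state before step 6: 0110101011)
6. -> 0000101000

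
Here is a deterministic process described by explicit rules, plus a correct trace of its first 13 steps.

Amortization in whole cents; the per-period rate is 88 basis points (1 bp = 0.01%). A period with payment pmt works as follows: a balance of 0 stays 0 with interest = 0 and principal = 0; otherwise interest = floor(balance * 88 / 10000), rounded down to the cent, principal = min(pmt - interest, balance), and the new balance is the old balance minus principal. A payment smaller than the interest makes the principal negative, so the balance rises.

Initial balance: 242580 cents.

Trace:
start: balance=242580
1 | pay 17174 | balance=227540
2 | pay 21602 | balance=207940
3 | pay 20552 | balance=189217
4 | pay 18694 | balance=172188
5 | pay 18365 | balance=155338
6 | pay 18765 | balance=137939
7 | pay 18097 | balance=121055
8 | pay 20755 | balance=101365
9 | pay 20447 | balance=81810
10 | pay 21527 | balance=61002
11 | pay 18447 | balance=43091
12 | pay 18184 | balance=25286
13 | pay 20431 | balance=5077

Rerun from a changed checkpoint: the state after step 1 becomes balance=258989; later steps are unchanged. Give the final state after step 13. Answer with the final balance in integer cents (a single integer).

state after step 1 := balance=258989
2 | pay 21602 | balance=239666
3 | pay 20552 | balance=221223
4 | pay 18694 | balance=204475
5 | pay 18365 | balance=187909
6 | pay 18765 | balance=170797
7 | pay 18097 | balance=154203
8 | pay 20755 | balance=134804
9 | pay 20447 | balance=115543
10 | pay 21527 | balance=95032
11 | pay 18447 | balance=77421
12 | pay 18184 | balance=59918
13 | pay 20431 | balance=40014

40014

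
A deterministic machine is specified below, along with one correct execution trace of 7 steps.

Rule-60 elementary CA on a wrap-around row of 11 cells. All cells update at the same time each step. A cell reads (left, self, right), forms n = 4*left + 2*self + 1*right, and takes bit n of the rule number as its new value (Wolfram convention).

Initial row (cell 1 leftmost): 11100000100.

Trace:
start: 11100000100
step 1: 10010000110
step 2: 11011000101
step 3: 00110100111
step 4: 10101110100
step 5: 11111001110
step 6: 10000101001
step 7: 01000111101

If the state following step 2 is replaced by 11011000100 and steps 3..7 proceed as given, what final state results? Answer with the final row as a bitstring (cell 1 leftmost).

11011111100

state after step 2 := 11011000100
step 3: 10110100110
step 4: 11101110101
step 5: 00011001111
step 6: 10010101000
step 7: 11011111100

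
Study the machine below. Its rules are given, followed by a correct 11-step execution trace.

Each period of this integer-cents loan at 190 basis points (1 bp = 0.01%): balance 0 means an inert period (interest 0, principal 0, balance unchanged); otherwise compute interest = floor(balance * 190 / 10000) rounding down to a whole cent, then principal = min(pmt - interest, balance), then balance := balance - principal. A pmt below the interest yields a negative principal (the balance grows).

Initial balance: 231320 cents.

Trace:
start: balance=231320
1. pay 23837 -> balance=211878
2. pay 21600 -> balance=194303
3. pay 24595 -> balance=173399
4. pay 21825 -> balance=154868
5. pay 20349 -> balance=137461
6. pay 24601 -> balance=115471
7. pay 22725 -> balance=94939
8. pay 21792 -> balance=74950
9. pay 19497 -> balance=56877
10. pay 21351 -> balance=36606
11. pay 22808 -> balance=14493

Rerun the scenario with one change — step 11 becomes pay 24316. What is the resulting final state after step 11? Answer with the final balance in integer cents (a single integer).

12985

(re-executing from step 11 with the substitution; state before step 11: balance=36606)
11. pay 24316 -> balance=12985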